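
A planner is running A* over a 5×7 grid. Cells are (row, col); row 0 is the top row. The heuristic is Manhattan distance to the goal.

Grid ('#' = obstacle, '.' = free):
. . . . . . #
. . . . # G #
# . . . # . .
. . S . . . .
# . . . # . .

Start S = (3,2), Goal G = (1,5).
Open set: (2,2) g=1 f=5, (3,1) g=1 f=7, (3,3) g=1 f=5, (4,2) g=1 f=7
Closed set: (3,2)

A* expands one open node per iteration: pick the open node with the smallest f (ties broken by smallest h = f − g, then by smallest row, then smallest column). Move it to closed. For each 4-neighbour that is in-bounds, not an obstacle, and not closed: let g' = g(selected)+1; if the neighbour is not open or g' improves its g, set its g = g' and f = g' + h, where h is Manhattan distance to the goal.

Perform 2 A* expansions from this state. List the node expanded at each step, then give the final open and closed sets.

order=[(2,2) → (1,2)]; open=[(0,2) g=3 f=7, (1,1) g=3 f=7, (1,3) g=3 f=5, (2,1) g=2 f=7, (2,3) g=2 f=5, (3,1) g=1 f=7, (3,3) g=1 f=5, (4,2) g=1 f=7]; closed=[(1,2), (2,2), (3,2)]

step 1: expand (2,2) (f=5, h=4) → closed; open now [(1,2) g=2 f=5, (2,1) g=2 f=7, (2,3) g=2 f=5, (3,1) g=1 f=7, (3,3) g=1 f=5, (4,2) g=1 f=7]
step 2: expand (1,2) (f=5, h=3) → closed; open now [(0,2) g=3 f=7, (1,1) g=3 f=7, (1,3) g=3 f=5, (2,1) g=2 f=7, (2,3) g=2 f=5, (3,1) g=1 f=7, (3,3) g=1 f=5, (4,2) g=1 f=7]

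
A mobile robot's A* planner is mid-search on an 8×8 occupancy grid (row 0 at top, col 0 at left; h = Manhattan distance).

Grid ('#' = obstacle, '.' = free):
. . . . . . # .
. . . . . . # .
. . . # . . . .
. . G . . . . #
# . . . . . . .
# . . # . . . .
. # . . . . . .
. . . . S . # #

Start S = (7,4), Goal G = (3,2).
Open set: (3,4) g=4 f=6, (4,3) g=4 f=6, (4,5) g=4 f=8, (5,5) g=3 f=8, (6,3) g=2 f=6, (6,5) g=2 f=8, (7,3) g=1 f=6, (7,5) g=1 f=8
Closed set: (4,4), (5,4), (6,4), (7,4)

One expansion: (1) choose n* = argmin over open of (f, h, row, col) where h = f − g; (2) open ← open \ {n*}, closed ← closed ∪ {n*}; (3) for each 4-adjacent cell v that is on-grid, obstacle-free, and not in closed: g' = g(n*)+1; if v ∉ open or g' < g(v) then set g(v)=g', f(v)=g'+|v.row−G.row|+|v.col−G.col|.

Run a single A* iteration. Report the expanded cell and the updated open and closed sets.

expanded=(3,4); open=[(2,4) g=5 f=8, (3,3) g=5 f=6, (3,5) g=5 f=8, (4,3) g=4 f=6, (4,5) g=4 f=8, (5,5) g=3 f=8, (6,3) g=2 f=6, (6,5) g=2 f=8, (7,3) g=1 f=6, (7,5) g=1 f=8]; closed=[(3,4), (4,4), (5,4), (6,4), (7,4)]

step 1: expand (3,4) (f=6, h=2) → closed; open now [(2,4) g=5 f=8, (3,3) g=5 f=6, (3,5) g=5 f=8, (4,3) g=4 f=6, (4,5) g=4 f=8, (5,5) g=3 f=8, (6,3) g=2 f=6, (6,5) g=2 f=8, (7,3) g=1 f=6, (7,5) g=1 f=8]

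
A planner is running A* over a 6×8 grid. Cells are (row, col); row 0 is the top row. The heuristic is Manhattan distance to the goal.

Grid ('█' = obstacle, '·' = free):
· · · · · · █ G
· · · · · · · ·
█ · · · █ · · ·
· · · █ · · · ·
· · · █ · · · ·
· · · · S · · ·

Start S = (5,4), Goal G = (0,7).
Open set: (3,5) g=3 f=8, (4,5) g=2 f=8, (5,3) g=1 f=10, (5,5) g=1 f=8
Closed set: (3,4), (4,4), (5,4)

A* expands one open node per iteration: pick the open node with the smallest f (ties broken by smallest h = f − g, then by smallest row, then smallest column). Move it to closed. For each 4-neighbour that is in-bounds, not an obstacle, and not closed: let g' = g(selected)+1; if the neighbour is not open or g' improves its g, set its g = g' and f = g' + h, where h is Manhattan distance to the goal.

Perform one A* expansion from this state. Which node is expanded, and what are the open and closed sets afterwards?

expanded=(3,5); open=[(2,5) g=4 f=8, (3,6) g=4 f=8, (4,5) g=2 f=8, (5,3) g=1 f=10, (5,5) g=1 f=8]; closed=[(3,4), (3,5), (4,4), (5,4)]

step 1: expand (3,5) (f=8, h=5) → closed; open now [(2,5) g=4 f=8, (3,6) g=4 f=8, (4,5) g=2 f=8, (5,3) g=1 f=10, (5,5) g=1 f=8]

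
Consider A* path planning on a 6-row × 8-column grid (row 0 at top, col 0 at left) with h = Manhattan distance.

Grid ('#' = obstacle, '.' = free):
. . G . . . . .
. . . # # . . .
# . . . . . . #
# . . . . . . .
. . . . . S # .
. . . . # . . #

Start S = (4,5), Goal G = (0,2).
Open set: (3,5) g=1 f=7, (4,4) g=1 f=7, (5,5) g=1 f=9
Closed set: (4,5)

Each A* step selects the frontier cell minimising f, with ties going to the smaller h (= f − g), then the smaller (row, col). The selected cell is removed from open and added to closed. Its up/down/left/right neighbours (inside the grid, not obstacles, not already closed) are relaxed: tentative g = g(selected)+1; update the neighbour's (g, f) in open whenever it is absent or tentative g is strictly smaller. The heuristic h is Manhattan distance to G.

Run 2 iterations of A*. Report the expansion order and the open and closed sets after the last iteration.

step 1: expand (3,5) (f=7, h=6) → closed; open now [(2,5) g=2 f=7, (3,4) g=2 f=7, (3,6) g=2 f=9, (4,4) g=1 f=7, (5,5) g=1 f=9]
step 2: expand (2,5) (f=7, h=5) → closed; open now [(1,5) g=3 f=7, (2,4) g=3 f=7, (2,6) g=3 f=9, (3,4) g=2 f=7, (3,6) g=2 f=9, (4,4) g=1 f=7, (5,5) g=1 f=9]

order=[(3,5) → (2,5)]; open=[(1,5) g=3 f=7, (2,4) g=3 f=7, (2,6) g=3 f=9, (3,4) g=2 f=7, (3,6) g=2 f=9, (4,4) g=1 f=7, (5,5) g=1 f=9]; closed=[(2,5), (3,5), (4,5)]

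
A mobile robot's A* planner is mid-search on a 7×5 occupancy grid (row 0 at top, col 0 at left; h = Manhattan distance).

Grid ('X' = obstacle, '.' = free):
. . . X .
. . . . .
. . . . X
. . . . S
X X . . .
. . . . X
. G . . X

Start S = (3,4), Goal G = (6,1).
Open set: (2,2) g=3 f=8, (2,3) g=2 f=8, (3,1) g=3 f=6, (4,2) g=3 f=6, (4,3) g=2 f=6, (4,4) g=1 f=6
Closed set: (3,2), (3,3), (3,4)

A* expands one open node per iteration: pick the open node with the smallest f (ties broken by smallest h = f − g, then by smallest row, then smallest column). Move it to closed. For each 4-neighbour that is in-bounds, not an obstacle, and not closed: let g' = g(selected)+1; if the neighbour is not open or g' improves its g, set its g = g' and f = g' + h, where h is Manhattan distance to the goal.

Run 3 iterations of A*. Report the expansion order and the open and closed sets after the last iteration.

step 1: expand (3,1) (f=6, h=3) → closed; open now [(2,1) g=4 f=8, (2,2) g=3 f=8, (2,3) g=2 f=8, (3,0) g=4 f=8, (4,2) g=3 f=6, (4,3) g=2 f=6, (4,4) g=1 f=6]
step 2: expand (4,2) (f=6, h=3) → closed; open now [(2,1) g=4 f=8, (2,2) g=3 f=8, (2,3) g=2 f=8, (3,0) g=4 f=8, (4,3) g=2 f=6, (4,4) g=1 f=6, (5,2) g=4 f=6]
step 3: expand (5,2) (f=6, h=2) → closed; open now [(2,1) g=4 f=8, (2,2) g=3 f=8, (2,3) g=2 f=8, (3,0) g=4 f=8, (4,3) g=2 f=6, (4,4) g=1 f=6, (5,1) g=5 f=6, (5,3) g=5 f=8, (6,2) g=5 f=6]

order=[(3,1) → (4,2) → (5,2)]; open=[(2,1) g=4 f=8, (2,2) g=3 f=8, (2,3) g=2 f=8, (3,0) g=4 f=8, (4,3) g=2 f=6, (4,4) g=1 f=6, (5,1) g=5 f=6, (5,3) g=5 f=8, (6,2) g=5 f=6]; closed=[(3,1), (3,2), (3,3), (3,4), (4,2), (5,2)]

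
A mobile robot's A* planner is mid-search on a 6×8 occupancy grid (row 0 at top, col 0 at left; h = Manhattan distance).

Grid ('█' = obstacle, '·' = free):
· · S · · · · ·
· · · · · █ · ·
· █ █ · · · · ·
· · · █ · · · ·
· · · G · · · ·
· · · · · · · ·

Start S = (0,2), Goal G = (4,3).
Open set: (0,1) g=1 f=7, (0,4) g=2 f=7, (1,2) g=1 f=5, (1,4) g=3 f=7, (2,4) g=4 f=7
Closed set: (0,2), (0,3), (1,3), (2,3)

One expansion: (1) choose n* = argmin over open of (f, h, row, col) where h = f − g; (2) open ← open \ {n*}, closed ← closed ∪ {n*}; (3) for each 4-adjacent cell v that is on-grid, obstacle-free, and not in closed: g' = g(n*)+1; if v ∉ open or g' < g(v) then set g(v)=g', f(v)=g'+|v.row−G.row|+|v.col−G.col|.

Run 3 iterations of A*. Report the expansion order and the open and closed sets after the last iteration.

order=[(1,2) → (2,4) → (3,4)]; open=[(0,1) g=1 f=7, (0,4) g=2 f=7, (1,1) g=2 f=7, (1,4) g=3 f=7, (2,5) g=5 f=9, (3,5) g=6 f=9, (4,4) g=6 f=7]; closed=[(0,2), (0,3), (1,2), (1,3), (2,3), (2,4), (3,4)]

step 1: expand (1,2) (f=5, h=4) → closed; open now [(0,1) g=1 f=7, (0,4) g=2 f=7, (1,1) g=2 f=7, (1,4) g=3 f=7, (2,4) g=4 f=7]
step 2: expand (2,4) (f=7, h=3) → closed; open now [(0,1) g=1 f=7, (0,4) g=2 f=7, (1,1) g=2 f=7, (1,4) g=3 f=7, (2,5) g=5 f=9, (3,4) g=5 f=7]
step 3: expand (3,4) (f=7, h=2) → closed; open now [(0,1) g=1 f=7, (0,4) g=2 f=7, (1,1) g=2 f=7, (1,4) g=3 f=7, (2,5) g=5 f=9, (3,5) g=6 f=9, (4,4) g=6 f=7]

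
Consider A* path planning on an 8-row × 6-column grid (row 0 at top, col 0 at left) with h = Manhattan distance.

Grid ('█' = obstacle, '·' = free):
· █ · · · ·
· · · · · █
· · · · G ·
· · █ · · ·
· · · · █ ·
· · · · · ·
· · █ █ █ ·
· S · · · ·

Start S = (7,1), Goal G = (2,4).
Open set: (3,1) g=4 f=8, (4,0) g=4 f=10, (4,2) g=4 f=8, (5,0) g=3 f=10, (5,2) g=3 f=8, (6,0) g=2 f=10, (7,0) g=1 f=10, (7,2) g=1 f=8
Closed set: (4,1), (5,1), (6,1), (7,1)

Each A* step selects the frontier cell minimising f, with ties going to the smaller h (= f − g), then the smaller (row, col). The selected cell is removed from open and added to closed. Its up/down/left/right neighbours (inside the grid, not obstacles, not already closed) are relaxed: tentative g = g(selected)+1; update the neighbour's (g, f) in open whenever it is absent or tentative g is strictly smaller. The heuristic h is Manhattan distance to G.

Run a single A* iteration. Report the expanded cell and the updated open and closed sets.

expanded=(3,1); open=[(2,1) g=5 f=8, (3,0) g=5 f=10, (4,0) g=4 f=10, (4,2) g=4 f=8, (5,0) g=3 f=10, (5,2) g=3 f=8, (6,0) g=2 f=10, (7,0) g=1 f=10, (7,2) g=1 f=8]; closed=[(3,1), (4,1), (5,1), (6,1), (7,1)]

step 1: expand (3,1) (f=8, h=4) → closed; open now [(2,1) g=5 f=8, (3,0) g=5 f=10, (4,0) g=4 f=10, (4,2) g=4 f=8, (5,0) g=3 f=10, (5,2) g=3 f=8, (6,0) g=2 f=10, (7,0) g=1 f=10, (7,2) g=1 f=8]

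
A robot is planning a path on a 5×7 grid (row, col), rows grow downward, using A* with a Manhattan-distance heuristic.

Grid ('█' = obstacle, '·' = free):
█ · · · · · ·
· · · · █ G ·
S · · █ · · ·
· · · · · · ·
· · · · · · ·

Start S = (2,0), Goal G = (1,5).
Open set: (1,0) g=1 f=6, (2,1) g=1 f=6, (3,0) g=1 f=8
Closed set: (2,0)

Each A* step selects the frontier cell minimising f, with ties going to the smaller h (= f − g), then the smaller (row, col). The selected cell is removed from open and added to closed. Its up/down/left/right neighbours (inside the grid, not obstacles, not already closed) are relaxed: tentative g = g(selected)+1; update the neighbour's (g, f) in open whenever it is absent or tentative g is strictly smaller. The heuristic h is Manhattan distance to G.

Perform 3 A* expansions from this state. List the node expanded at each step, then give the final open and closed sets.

order=[(1,0) → (1,1) → (1,2)]; open=[(0,1) g=3 f=8, (0,2) g=4 f=8, (1,3) g=4 f=6, (2,1) g=1 f=6, (2,2) g=4 f=8, (3,0) g=1 f=8]; closed=[(1,0), (1,1), (1,2), (2,0)]

step 1: expand (1,0) (f=6, h=5) → closed; open now [(1,1) g=2 f=6, (2,1) g=1 f=6, (3,0) g=1 f=8]
step 2: expand (1,1) (f=6, h=4) → closed; open now [(0,1) g=3 f=8, (1,2) g=3 f=6, (2,1) g=1 f=6, (3,0) g=1 f=8]
step 3: expand (1,2) (f=6, h=3) → closed; open now [(0,1) g=3 f=8, (0,2) g=4 f=8, (1,3) g=4 f=6, (2,1) g=1 f=6, (2,2) g=4 f=8, (3,0) g=1 f=8]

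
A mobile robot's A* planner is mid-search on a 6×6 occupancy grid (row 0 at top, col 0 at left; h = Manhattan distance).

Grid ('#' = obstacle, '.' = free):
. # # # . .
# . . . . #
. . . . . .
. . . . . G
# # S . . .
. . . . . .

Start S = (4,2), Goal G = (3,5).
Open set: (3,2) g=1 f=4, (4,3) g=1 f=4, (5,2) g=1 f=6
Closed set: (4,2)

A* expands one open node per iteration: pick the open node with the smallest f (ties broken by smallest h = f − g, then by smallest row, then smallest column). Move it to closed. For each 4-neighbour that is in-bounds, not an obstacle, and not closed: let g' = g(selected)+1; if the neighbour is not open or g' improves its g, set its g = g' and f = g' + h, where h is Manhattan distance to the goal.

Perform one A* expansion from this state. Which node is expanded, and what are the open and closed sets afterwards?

expanded=(3,2); open=[(2,2) g=2 f=6, (3,1) g=2 f=6, (3,3) g=2 f=4, (4,3) g=1 f=4, (5,2) g=1 f=6]; closed=[(3,2), (4,2)]

step 1: expand (3,2) (f=4, h=3) → closed; open now [(2,2) g=2 f=6, (3,1) g=2 f=6, (3,3) g=2 f=4, (4,3) g=1 f=4, (5,2) g=1 f=6]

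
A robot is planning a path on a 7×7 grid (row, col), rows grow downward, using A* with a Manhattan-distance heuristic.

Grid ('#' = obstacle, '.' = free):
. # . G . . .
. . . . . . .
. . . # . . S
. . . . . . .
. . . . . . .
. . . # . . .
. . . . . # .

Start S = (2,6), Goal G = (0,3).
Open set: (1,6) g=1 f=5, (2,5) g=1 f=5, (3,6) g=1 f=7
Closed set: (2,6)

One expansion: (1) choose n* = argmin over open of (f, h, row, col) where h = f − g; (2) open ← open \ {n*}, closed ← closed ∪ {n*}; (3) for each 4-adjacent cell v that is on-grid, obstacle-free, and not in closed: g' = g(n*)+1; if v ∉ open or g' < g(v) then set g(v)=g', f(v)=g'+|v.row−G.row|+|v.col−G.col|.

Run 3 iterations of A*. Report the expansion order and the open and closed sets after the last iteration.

step 1: expand (1,6) (f=5, h=4) → closed; open now [(0,6) g=2 f=5, (1,5) g=2 f=5, (2,5) g=1 f=5, (3,6) g=1 f=7]
step 2: expand (0,6) (f=5, h=3) → closed; open now [(0,5) g=3 f=5, (1,5) g=2 f=5, (2,5) g=1 f=5, (3,6) g=1 f=7]
step 3: expand (0,5) (f=5, h=2) → closed; open now [(0,4) g=4 f=5, (1,5) g=2 f=5, (2,5) g=1 f=5, (3,6) g=1 f=7]

order=[(1,6) → (0,6) → (0,5)]; open=[(0,4) g=4 f=5, (1,5) g=2 f=5, (2,5) g=1 f=5, (3,6) g=1 f=7]; closed=[(0,5), (0,6), (1,6), (2,6)]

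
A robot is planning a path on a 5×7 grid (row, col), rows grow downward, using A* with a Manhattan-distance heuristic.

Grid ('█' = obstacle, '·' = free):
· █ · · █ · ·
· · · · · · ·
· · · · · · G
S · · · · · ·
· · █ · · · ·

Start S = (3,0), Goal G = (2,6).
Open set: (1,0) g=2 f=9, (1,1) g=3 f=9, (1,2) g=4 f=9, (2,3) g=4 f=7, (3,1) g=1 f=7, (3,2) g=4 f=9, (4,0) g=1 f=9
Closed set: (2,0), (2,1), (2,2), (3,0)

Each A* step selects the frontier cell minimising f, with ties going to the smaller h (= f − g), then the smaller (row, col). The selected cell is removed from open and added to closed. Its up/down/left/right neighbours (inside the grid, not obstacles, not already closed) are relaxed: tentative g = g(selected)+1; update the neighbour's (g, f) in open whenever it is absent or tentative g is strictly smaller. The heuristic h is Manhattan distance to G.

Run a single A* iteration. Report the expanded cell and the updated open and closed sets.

expanded=(2,3); open=[(1,0) g=2 f=9, (1,1) g=3 f=9, (1,2) g=4 f=9, (1,3) g=5 f=9, (2,4) g=5 f=7, (3,1) g=1 f=7, (3,2) g=4 f=9, (3,3) g=5 f=9, (4,0) g=1 f=9]; closed=[(2,0), (2,1), (2,2), (2,3), (3,0)]

step 1: expand (2,3) (f=7, h=3) → closed; open now [(1,0) g=2 f=9, (1,1) g=3 f=9, (1,2) g=4 f=9, (1,3) g=5 f=9, (2,4) g=5 f=7, (3,1) g=1 f=7, (3,2) g=4 f=9, (3,3) g=5 f=9, (4,0) g=1 f=9]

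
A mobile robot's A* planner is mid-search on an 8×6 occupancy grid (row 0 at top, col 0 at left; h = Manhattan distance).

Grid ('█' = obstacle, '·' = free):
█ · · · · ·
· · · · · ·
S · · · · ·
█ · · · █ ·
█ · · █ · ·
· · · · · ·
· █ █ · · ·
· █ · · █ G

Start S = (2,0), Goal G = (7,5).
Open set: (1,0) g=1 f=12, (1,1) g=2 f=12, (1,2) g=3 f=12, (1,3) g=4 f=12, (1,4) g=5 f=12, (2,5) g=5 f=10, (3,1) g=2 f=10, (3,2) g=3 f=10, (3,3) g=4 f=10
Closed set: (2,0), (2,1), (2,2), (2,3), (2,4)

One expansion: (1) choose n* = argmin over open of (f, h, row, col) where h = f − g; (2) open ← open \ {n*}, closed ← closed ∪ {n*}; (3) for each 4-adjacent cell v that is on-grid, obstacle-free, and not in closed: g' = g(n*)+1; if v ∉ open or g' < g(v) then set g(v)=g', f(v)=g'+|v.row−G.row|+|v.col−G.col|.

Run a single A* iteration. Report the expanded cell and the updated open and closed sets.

expanded=(2,5); open=[(1,0) g=1 f=12, (1,1) g=2 f=12, (1,2) g=3 f=12, (1,3) g=4 f=12, (1,4) g=5 f=12, (1,5) g=6 f=12, (3,1) g=2 f=10, (3,2) g=3 f=10, (3,3) g=4 f=10, (3,5) g=6 f=10]; closed=[(2,0), (2,1), (2,2), (2,3), (2,4), (2,5)]

step 1: expand (2,5) (f=10, h=5) → closed; open now [(1,0) g=1 f=12, (1,1) g=2 f=12, (1,2) g=3 f=12, (1,3) g=4 f=12, (1,4) g=5 f=12, (1,5) g=6 f=12, (3,1) g=2 f=10, (3,2) g=3 f=10, (3,3) g=4 f=10, (3,5) g=6 f=10]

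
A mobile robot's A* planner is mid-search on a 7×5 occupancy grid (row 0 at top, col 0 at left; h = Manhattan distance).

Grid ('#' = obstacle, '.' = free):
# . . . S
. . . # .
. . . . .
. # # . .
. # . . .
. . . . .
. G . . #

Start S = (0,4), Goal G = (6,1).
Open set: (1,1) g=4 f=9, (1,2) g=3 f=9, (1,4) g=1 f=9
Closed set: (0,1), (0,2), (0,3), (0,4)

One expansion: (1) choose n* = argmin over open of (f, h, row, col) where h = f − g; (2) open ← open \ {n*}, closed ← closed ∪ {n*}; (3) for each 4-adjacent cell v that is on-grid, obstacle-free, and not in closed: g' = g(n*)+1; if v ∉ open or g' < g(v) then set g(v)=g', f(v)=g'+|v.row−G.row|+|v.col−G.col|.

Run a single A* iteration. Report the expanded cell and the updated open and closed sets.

expanded=(1,1); open=[(1,0) g=5 f=11, (1,2) g=3 f=9, (1,4) g=1 f=9, (2,1) g=5 f=9]; closed=[(0,1), (0,2), (0,3), (0,4), (1,1)]

step 1: expand (1,1) (f=9, h=5) → closed; open now [(1,0) g=5 f=11, (1,2) g=3 f=9, (1,4) g=1 f=9, (2,1) g=5 f=9]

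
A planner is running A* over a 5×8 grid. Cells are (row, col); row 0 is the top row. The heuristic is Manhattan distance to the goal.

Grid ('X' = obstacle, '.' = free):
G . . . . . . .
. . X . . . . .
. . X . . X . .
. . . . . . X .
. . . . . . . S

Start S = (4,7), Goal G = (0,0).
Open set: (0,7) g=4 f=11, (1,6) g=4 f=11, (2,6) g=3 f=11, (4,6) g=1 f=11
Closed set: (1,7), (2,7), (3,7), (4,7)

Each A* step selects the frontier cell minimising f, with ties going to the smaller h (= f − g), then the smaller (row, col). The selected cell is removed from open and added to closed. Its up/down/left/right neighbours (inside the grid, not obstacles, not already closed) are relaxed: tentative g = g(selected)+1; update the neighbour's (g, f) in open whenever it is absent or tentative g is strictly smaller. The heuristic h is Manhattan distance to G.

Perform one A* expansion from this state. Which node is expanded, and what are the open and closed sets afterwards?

step 1: expand (0,7) (f=11, h=7) → closed; open now [(0,6) g=5 f=11, (1,6) g=4 f=11, (2,6) g=3 f=11, (4,6) g=1 f=11]

expanded=(0,7); open=[(0,6) g=5 f=11, (1,6) g=4 f=11, (2,6) g=3 f=11, (4,6) g=1 f=11]; closed=[(0,7), (1,7), (2,7), (3,7), (4,7)]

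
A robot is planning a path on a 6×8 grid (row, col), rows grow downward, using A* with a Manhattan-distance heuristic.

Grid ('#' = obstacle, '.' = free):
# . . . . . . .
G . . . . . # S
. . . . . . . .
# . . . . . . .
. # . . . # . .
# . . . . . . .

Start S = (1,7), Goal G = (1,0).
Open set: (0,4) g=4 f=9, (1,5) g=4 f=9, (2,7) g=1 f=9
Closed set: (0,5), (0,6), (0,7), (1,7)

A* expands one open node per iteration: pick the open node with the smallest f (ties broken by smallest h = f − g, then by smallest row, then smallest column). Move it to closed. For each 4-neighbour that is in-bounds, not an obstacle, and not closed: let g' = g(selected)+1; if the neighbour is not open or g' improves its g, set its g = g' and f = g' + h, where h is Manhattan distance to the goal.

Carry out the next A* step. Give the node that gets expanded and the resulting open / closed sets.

expanded=(0,4); open=[(0,3) g=5 f=9, (1,4) g=5 f=9, (1,5) g=4 f=9, (2,7) g=1 f=9]; closed=[(0,4), (0,5), (0,6), (0,7), (1,7)]

step 1: expand (0,4) (f=9, h=5) → closed; open now [(0,3) g=5 f=9, (1,4) g=5 f=9, (1,5) g=4 f=9, (2,7) g=1 f=9]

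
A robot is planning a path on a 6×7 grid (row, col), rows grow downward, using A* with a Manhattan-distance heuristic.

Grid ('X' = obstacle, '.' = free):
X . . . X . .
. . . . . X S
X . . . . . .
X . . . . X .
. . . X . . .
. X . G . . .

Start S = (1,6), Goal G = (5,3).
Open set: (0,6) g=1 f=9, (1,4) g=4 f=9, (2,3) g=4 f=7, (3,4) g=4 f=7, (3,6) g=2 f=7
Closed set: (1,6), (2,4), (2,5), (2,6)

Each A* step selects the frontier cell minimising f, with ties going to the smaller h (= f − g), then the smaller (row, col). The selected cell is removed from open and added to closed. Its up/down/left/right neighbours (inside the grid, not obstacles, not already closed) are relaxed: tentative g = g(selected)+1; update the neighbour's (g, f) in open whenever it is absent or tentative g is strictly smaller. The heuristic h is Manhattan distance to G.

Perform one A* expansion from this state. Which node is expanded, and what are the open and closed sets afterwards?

step 1: expand (2,3) (f=7, h=3) → closed; open now [(0,6) g=1 f=9, (1,3) g=5 f=9, (1,4) g=4 f=9, (2,2) g=5 f=9, (3,3) g=5 f=7, (3,4) g=4 f=7, (3,6) g=2 f=7]

expanded=(2,3); open=[(0,6) g=1 f=9, (1,3) g=5 f=9, (1,4) g=4 f=9, (2,2) g=5 f=9, (3,3) g=5 f=7, (3,4) g=4 f=7, (3,6) g=2 f=7]; closed=[(1,6), (2,3), (2,4), (2,5), (2,6)]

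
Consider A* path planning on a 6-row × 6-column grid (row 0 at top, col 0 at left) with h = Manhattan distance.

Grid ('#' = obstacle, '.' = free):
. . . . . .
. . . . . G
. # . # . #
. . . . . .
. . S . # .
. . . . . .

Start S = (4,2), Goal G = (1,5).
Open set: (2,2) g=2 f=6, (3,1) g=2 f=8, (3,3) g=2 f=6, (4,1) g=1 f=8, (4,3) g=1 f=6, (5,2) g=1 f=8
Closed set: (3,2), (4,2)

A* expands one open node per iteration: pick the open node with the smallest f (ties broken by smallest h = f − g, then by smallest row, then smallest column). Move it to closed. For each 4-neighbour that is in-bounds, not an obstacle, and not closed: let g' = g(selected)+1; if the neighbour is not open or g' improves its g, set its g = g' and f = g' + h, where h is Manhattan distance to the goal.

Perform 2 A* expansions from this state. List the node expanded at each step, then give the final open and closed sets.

step 1: expand (2,2) (f=6, h=4) → closed; open now [(1,2) g=3 f=6, (3,1) g=2 f=8, (3,3) g=2 f=6, (4,1) g=1 f=8, (4,3) g=1 f=6, (5,2) g=1 f=8]
step 2: expand (1,2) (f=6, h=3) → closed; open now [(0,2) g=4 f=8, (1,1) g=4 f=8, (1,3) g=4 f=6, (3,1) g=2 f=8, (3,3) g=2 f=6, (4,1) g=1 f=8, (4,3) g=1 f=6, (5,2) g=1 f=8]

order=[(2,2) → (1,2)]; open=[(0,2) g=4 f=8, (1,1) g=4 f=8, (1,3) g=4 f=6, (3,1) g=2 f=8, (3,3) g=2 f=6, (4,1) g=1 f=8, (4,3) g=1 f=6, (5,2) g=1 f=8]; closed=[(1,2), (2,2), (3,2), (4,2)]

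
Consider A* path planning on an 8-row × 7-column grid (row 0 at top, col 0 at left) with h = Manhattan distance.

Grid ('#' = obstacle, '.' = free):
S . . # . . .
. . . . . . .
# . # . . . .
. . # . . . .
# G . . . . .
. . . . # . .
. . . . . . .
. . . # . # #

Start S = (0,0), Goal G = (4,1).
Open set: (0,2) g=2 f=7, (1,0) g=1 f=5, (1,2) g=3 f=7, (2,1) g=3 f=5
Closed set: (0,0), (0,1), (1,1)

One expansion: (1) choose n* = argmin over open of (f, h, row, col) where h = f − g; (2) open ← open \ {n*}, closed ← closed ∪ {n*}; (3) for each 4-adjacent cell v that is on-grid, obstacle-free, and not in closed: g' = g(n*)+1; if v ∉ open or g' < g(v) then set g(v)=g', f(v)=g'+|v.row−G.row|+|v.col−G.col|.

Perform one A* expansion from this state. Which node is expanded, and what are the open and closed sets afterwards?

expanded=(2,1); open=[(0,2) g=2 f=7, (1,0) g=1 f=5, (1,2) g=3 f=7, (3,1) g=4 f=5]; closed=[(0,0), (0,1), (1,1), (2,1)]

step 1: expand (2,1) (f=5, h=2) → closed; open now [(0,2) g=2 f=7, (1,0) g=1 f=5, (1,2) g=3 f=7, (3,1) g=4 f=5]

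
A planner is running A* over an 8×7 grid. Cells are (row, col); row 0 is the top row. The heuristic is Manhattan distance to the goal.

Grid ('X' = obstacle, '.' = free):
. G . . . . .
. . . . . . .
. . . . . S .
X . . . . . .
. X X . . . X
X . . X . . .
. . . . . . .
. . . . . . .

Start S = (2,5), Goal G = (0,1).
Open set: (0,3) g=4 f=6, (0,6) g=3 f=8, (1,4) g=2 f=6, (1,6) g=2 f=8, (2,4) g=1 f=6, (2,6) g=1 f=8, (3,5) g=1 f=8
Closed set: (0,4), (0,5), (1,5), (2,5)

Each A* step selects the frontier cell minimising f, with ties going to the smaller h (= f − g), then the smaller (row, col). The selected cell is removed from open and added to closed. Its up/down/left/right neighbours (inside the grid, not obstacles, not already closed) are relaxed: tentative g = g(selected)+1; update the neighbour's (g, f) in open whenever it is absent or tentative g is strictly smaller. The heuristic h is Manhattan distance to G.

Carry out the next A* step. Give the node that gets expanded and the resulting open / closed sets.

expanded=(0,3); open=[(0,2) g=5 f=6, (0,6) g=3 f=8, (1,3) g=5 f=8, (1,4) g=2 f=6, (1,6) g=2 f=8, (2,4) g=1 f=6, (2,6) g=1 f=8, (3,5) g=1 f=8]; closed=[(0,3), (0,4), (0,5), (1,5), (2,5)]

step 1: expand (0,3) (f=6, h=2) → closed; open now [(0,2) g=5 f=6, (0,6) g=3 f=8, (1,3) g=5 f=8, (1,4) g=2 f=6, (1,6) g=2 f=8, (2,4) g=1 f=6, (2,6) g=1 f=8, (3,5) g=1 f=8]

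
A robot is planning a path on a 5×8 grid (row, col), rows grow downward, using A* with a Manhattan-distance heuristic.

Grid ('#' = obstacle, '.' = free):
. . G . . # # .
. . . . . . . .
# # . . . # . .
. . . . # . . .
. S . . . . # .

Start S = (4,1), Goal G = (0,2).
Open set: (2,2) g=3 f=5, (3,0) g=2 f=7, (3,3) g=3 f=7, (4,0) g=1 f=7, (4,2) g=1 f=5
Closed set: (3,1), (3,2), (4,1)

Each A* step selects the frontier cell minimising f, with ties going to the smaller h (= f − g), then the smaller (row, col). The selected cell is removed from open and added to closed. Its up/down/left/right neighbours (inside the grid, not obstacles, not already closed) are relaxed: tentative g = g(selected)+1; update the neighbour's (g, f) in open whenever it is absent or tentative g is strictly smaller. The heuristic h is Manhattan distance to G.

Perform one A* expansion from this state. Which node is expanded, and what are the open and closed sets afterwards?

step 1: expand (2,2) (f=5, h=2) → closed; open now [(1,2) g=4 f=5, (2,3) g=4 f=7, (3,0) g=2 f=7, (3,3) g=3 f=7, (4,0) g=1 f=7, (4,2) g=1 f=5]

expanded=(2,2); open=[(1,2) g=4 f=5, (2,3) g=4 f=7, (3,0) g=2 f=7, (3,3) g=3 f=7, (4,0) g=1 f=7, (4,2) g=1 f=5]; closed=[(2,2), (3,1), (3,2), (4,1)]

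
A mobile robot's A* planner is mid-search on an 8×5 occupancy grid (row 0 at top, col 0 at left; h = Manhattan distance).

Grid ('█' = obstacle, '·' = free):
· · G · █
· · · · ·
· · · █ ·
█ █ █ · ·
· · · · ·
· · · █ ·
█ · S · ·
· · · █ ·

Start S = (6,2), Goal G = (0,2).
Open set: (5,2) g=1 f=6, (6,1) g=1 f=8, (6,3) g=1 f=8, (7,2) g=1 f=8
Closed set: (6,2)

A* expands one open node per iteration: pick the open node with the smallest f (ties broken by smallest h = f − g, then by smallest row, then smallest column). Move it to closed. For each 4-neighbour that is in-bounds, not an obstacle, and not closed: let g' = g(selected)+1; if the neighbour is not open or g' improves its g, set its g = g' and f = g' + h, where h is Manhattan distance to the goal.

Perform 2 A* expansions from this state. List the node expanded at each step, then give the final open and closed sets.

step 1: expand (5,2) (f=6, h=5) → closed; open now [(4,2) g=2 f=6, (5,1) g=2 f=8, (6,1) g=1 f=8, (6,3) g=1 f=8, (7,2) g=1 f=8]
step 2: expand (4,2) (f=6, h=4) → closed; open now [(4,1) g=3 f=8, (4,3) g=3 f=8, (5,1) g=2 f=8, (6,1) g=1 f=8, (6,3) g=1 f=8, (7,2) g=1 f=8]

order=[(5,2) → (4,2)]; open=[(4,1) g=3 f=8, (4,3) g=3 f=8, (5,1) g=2 f=8, (6,1) g=1 f=8, (6,3) g=1 f=8, (7,2) g=1 f=8]; closed=[(4,2), (5,2), (6,2)]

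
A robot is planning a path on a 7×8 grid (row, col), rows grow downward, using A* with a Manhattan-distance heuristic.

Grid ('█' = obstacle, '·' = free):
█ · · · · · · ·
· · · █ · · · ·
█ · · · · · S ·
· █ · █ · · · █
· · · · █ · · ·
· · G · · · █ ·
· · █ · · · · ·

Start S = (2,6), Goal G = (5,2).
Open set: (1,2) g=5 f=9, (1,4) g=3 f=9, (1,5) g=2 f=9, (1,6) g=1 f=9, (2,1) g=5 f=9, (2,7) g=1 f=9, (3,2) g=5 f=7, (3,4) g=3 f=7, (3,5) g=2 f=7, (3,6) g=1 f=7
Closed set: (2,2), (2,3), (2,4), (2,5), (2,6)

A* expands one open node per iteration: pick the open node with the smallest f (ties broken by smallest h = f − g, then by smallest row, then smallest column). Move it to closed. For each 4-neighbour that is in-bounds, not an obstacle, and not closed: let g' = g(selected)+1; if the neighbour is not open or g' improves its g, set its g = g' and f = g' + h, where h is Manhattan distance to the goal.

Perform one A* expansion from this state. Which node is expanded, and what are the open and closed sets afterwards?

step 1: expand (3,2) (f=7, h=2) → closed; open now [(1,2) g=5 f=9, (1,4) g=3 f=9, (1,5) g=2 f=9, (1,6) g=1 f=9, (2,1) g=5 f=9, (2,7) g=1 f=9, (3,4) g=3 f=7, (3,5) g=2 f=7, (3,6) g=1 f=7, (4,2) g=6 f=7]

expanded=(3,2); open=[(1,2) g=5 f=9, (1,4) g=3 f=9, (1,5) g=2 f=9, (1,6) g=1 f=9, (2,1) g=5 f=9, (2,7) g=1 f=9, (3,4) g=3 f=7, (3,5) g=2 f=7, (3,6) g=1 f=7, (4,2) g=6 f=7]; closed=[(2,2), (2,3), (2,4), (2,5), (2,6), (3,2)]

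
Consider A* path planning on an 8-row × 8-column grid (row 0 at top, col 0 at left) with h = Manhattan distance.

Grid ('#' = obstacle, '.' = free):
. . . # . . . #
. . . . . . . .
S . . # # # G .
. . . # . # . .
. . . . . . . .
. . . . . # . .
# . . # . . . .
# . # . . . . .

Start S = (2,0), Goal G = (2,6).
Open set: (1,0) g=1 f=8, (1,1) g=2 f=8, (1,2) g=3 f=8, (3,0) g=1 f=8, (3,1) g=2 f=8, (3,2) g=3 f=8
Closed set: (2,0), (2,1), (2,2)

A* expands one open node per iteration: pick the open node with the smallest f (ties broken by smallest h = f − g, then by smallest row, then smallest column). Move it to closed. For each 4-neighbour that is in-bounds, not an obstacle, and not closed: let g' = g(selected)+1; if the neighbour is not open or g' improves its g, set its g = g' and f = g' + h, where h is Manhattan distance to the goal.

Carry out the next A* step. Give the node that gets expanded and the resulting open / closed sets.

step 1: expand (1,2) (f=8, h=5) → closed; open now [(0,2) g=4 f=10, (1,0) g=1 f=8, (1,1) g=2 f=8, (1,3) g=4 f=8, (3,0) g=1 f=8, (3,1) g=2 f=8, (3,2) g=3 f=8]

expanded=(1,2); open=[(0,2) g=4 f=10, (1,0) g=1 f=8, (1,1) g=2 f=8, (1,3) g=4 f=8, (3,0) g=1 f=8, (3,1) g=2 f=8, (3,2) g=3 f=8]; closed=[(1,2), (2,0), (2,1), (2,2)]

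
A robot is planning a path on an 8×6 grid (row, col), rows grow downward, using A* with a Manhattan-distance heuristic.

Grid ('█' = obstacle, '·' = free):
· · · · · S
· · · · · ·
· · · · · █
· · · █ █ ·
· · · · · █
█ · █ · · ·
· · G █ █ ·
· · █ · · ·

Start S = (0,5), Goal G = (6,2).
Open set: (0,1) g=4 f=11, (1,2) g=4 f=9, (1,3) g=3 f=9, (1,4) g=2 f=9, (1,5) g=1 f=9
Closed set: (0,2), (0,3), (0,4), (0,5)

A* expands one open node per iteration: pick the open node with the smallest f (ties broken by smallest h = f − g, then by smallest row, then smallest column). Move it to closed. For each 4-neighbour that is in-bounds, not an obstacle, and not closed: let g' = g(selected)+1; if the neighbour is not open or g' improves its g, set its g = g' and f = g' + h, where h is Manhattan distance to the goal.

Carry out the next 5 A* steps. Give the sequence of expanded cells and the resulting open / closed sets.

step 1: expand (1,2) (f=9, h=5) → closed; open now [(0,1) g=4 f=11, (1,1) g=5 f=11, (1,3) g=3 f=9, (1,4) g=2 f=9, (1,5) g=1 f=9, (2,2) g=5 f=9]
step 2: expand (2,2) (f=9, h=4) → closed; open now [(0,1) g=4 f=11, (1,1) g=5 f=11, (1,3) g=3 f=9, (1,4) g=2 f=9, (1,5) g=1 f=9, (2,1) g=6 f=11, (2,3) g=6 f=11, (3,2) g=6 f=9]
step 3: expand (3,2) (f=9, h=3) → closed; open now [(0,1) g=4 f=11, (1,1) g=5 f=11, (1,3) g=3 f=9, (1,4) g=2 f=9, (1,5) g=1 f=9, (2,1) g=6 f=11, (2,3) g=6 f=11, (3,1) g=7 f=11, (4,2) g=7 f=9]
step 4: expand (4,2) (f=9, h=2) → closed; open now [(0,1) g=4 f=11, (1,1) g=5 f=11, (1,3) g=3 f=9, (1,4) g=2 f=9, (1,5) g=1 f=9, (2,1) g=6 f=11, (2,3) g=6 f=11, (3,1) g=7 f=11, (4,1) g=8 f=11, (4,3) g=8 f=11]
step 5: expand (1,3) (f=9, h=6) → closed; open now [(0,1) g=4 f=11, (1,1) g=5 f=11, (1,4) g=2 f=9, (1,5) g=1 f=9, (2,1) g=6 f=11, (2,3) g=4 f=9, (3,1) g=7 f=11, (4,1) g=8 f=11, (4,3) g=8 f=11]

order=[(1,2) → (2,2) → (3,2) → (4,2) → (1,3)]; open=[(0,1) g=4 f=11, (1,1) g=5 f=11, (1,4) g=2 f=9, (1,5) g=1 f=9, (2,1) g=6 f=11, (2,3) g=4 f=9, (3,1) g=7 f=11, (4,1) g=8 f=11, (4,3) g=8 f=11]; closed=[(0,2), (0,3), (0,4), (0,5), (1,2), (1,3), (2,2), (3,2), (4,2)]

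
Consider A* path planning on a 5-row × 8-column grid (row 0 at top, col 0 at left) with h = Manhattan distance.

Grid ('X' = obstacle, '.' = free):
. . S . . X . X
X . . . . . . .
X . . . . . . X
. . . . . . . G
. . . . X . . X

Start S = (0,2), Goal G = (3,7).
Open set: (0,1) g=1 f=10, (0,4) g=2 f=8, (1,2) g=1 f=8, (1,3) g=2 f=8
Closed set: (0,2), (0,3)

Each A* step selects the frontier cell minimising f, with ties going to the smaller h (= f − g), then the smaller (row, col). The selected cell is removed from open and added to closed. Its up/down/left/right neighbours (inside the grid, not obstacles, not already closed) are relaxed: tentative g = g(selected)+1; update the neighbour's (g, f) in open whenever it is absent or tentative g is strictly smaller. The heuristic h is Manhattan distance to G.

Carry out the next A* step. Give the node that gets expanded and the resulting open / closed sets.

step 1: expand (0,4) (f=8, h=6) → closed; open now [(0,1) g=1 f=10, (1,2) g=1 f=8, (1,3) g=2 f=8, (1,4) g=3 f=8]

expanded=(0,4); open=[(0,1) g=1 f=10, (1,2) g=1 f=8, (1,3) g=2 f=8, (1,4) g=3 f=8]; closed=[(0,2), (0,3), (0,4)]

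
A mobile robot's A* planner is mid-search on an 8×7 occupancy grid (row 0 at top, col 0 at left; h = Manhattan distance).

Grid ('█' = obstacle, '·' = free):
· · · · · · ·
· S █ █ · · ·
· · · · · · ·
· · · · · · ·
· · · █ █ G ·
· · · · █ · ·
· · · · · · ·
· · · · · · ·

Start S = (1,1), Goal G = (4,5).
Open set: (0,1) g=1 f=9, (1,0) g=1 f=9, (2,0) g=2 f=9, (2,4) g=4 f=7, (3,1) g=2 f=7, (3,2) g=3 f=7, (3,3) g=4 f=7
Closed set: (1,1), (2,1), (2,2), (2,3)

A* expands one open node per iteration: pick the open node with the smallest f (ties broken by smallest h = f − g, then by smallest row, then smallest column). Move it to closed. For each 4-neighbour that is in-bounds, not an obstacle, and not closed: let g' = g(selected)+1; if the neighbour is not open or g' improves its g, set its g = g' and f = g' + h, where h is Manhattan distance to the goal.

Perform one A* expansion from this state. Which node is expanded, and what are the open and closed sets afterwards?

step 1: expand (2,4) (f=7, h=3) → closed; open now [(0,1) g=1 f=9, (1,0) g=1 f=9, (1,4) g=5 f=9, (2,0) g=2 f=9, (2,5) g=5 f=7, (3,1) g=2 f=7, (3,2) g=3 f=7, (3,3) g=4 f=7, (3,4) g=5 f=7]

expanded=(2,4); open=[(0,1) g=1 f=9, (1,0) g=1 f=9, (1,4) g=5 f=9, (2,0) g=2 f=9, (2,5) g=5 f=7, (3,1) g=2 f=7, (3,2) g=3 f=7, (3,3) g=4 f=7, (3,4) g=5 f=7]; closed=[(1,1), (2,1), (2,2), (2,3), (2,4)]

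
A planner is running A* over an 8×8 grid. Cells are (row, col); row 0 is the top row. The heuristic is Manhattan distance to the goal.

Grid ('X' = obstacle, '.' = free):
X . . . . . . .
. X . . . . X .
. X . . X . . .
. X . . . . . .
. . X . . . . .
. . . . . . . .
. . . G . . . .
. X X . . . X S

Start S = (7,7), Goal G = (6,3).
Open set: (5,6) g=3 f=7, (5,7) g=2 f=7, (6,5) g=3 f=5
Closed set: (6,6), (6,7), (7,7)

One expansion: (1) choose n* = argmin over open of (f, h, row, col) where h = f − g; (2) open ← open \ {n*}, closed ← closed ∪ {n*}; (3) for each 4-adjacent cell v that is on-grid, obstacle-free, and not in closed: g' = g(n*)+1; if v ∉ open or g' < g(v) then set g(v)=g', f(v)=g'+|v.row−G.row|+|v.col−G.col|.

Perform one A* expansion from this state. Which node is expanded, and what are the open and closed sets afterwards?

expanded=(6,5); open=[(5,5) g=4 f=7, (5,6) g=3 f=7, (5,7) g=2 f=7, (6,4) g=4 f=5, (7,5) g=4 f=7]; closed=[(6,5), (6,6), (6,7), (7,7)]

step 1: expand (6,5) (f=5, h=2) → closed; open now [(5,5) g=4 f=7, (5,6) g=3 f=7, (5,7) g=2 f=7, (6,4) g=4 f=5, (7,5) g=4 f=7]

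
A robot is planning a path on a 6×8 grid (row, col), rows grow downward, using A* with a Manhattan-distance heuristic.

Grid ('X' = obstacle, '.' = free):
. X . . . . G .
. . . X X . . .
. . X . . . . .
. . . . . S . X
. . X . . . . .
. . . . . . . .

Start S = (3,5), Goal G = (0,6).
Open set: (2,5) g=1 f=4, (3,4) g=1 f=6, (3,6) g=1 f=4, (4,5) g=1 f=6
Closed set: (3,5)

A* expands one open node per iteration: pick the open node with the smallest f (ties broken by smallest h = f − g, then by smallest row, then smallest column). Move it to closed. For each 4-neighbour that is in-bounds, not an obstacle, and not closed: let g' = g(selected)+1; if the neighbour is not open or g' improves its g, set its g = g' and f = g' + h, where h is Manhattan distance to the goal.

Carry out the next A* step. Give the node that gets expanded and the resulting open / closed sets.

step 1: expand (2,5) (f=4, h=3) → closed; open now [(1,5) g=2 f=4, (2,4) g=2 f=6, (2,6) g=2 f=4, (3,4) g=1 f=6, (3,6) g=1 f=4, (4,5) g=1 f=6]

expanded=(2,5); open=[(1,5) g=2 f=4, (2,4) g=2 f=6, (2,6) g=2 f=4, (3,4) g=1 f=6, (3,6) g=1 f=4, (4,5) g=1 f=6]; closed=[(2,5), (3,5)]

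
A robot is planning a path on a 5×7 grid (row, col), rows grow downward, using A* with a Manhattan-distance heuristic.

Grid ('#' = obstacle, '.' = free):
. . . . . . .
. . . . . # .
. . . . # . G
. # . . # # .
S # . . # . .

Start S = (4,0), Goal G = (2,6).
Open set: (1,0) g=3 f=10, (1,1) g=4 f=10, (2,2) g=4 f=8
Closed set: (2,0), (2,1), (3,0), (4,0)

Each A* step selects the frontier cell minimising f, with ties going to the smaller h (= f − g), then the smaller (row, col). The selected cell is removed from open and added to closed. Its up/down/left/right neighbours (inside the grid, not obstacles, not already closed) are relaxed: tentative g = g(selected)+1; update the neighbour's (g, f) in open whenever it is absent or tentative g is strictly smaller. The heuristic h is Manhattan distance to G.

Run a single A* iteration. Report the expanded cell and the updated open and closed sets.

step 1: expand (2,2) (f=8, h=4) → closed; open now [(1,0) g=3 f=10, (1,1) g=4 f=10, (1,2) g=5 f=10, (2,3) g=5 f=8, (3,2) g=5 f=10]

expanded=(2,2); open=[(1,0) g=3 f=10, (1,1) g=4 f=10, (1,2) g=5 f=10, (2,3) g=5 f=8, (3,2) g=5 f=10]; closed=[(2,0), (2,1), (2,2), (3,0), (4,0)]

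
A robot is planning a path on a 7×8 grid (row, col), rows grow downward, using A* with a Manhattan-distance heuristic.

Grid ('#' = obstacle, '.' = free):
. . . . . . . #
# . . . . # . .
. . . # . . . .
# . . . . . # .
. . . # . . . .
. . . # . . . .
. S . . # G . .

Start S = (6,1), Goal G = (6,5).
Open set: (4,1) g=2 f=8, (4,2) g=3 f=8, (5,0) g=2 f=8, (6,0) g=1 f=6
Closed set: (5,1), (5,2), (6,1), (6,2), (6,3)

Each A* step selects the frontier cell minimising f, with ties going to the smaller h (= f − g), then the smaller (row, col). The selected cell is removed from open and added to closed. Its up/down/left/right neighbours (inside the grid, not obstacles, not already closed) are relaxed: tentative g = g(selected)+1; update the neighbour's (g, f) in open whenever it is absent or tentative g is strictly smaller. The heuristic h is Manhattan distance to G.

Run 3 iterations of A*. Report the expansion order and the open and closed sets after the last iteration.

step 1: expand (6,0) (f=6, h=5) → closed; open now [(4,1) g=2 f=8, (4,2) g=3 f=8, (5,0) g=2 f=8]
step 2: expand (4,2) (f=8, h=5) → closed; open now [(3,2) g=4 f=10, (4,1) g=2 f=8, (5,0) g=2 f=8]
step 3: expand (4,1) (f=8, h=6) → closed; open now [(3,1) g=3 f=10, (3,2) g=4 f=10, (4,0) g=3 f=10, (5,0) g=2 f=8]

order=[(6,0) → (4,2) → (4,1)]; open=[(3,1) g=3 f=10, (3,2) g=4 f=10, (4,0) g=3 f=10, (5,0) g=2 f=8]; closed=[(4,1), (4,2), (5,1), (5,2), (6,0), (6,1), (6,2), (6,3)]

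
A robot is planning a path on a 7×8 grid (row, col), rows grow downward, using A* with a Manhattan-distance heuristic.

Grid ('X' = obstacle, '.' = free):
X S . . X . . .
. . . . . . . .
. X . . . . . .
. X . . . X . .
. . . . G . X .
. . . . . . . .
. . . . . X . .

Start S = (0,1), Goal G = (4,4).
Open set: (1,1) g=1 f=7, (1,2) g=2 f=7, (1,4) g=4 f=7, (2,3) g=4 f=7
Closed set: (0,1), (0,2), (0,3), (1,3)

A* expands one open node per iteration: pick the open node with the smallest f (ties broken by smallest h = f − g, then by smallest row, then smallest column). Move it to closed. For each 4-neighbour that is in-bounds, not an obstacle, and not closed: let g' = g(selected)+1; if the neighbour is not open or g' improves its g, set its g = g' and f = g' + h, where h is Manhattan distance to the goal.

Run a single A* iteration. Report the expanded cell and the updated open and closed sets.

expanded=(1,4); open=[(1,1) g=1 f=7, (1,2) g=2 f=7, (1,5) g=5 f=9, (2,3) g=4 f=7, (2,4) g=5 f=7]; closed=[(0,1), (0,2), (0,3), (1,3), (1,4)]

step 1: expand (1,4) (f=7, h=3) → closed; open now [(1,1) g=1 f=7, (1,2) g=2 f=7, (1,5) g=5 f=9, (2,3) g=4 f=7, (2,4) g=5 f=7]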